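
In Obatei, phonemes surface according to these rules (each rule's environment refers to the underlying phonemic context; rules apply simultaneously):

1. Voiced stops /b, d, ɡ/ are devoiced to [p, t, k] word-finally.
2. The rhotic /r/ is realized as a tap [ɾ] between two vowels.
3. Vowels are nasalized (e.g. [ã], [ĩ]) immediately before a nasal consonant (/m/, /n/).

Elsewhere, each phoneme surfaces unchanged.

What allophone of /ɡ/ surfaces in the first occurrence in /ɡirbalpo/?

/ɡ/ (word-initial) is in the target of rule 1 but the environment (word-finally) is not met → [ɡ].

[ɡ]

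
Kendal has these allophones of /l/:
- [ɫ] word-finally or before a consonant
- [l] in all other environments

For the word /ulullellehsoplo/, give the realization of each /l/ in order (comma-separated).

[l], [ɫ], [l], [ɫ], [l], [l]

Occurrence 1 (position 2): no conditioning environment matches → elsewhere allophone [l].
Occurrence 2 (position 4): word-finally or before a consonant → [ɫ].
Occurrence 3 (position 5): no conditioning environment matches → elsewhere allophone [l].
Occurrence 4 (position 7): word-finally or before a consonant → [ɫ].
Occurrence 5 (position 8): no conditioning environment matches → elsewhere allophone [l].
Occurrence 6 (position 14): no conditioning environment matches → elsewhere allophone [l].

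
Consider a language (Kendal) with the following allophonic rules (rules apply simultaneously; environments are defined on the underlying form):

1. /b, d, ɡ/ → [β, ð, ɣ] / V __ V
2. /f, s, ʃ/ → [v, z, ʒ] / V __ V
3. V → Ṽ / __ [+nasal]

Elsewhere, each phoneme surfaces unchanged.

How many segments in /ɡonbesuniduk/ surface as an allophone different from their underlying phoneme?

4

Segments that undergo a rule: /o/ → [õ] (rule 3); /s/ → [z] (rule 2); /u/ → [ũ] (rule 3); /d/ → [ð] (rule 1).
All other segments surface unchanged.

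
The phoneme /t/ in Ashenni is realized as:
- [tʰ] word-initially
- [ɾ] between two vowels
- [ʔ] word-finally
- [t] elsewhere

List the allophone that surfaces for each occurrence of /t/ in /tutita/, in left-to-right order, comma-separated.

Occurrence 1 (position 1): word-initially → [tʰ].
Occurrence 2 (position 3): between two vowels → [ɾ].
Occurrence 3 (position 5): between two vowels → [ɾ].

[tʰ], [ɾ], [ɾ]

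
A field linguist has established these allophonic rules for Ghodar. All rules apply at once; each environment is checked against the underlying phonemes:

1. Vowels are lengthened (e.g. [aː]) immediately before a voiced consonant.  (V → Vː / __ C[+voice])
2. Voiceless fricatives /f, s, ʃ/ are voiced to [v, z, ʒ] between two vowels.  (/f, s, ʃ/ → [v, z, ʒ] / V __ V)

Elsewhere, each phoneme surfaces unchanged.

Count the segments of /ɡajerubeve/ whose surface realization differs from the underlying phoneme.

Segments that undergo a rule: /a/ → [aː] (rule 1); /e/ → [eː] (rule 1); /u/ → [uː] (rule 1); /e/ → [eː] (rule 1).
All other segments surface unchanged.

4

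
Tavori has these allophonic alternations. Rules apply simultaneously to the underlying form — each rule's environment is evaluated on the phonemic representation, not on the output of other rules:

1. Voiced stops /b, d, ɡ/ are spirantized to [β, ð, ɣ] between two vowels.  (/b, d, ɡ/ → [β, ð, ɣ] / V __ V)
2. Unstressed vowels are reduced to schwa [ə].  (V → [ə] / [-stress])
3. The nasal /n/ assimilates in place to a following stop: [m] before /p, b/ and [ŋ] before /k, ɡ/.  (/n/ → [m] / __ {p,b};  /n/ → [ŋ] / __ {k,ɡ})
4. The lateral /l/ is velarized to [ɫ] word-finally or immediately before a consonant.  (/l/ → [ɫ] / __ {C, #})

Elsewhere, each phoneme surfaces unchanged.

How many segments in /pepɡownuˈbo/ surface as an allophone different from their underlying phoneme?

4

Segments that undergo a rule: /e/ → [ə] (rule 2); /o/ → [ə] (rule 2); /u/ → [ə] (rule 2); /b/ → [β] (rule 1).
All other segments surface unchanged.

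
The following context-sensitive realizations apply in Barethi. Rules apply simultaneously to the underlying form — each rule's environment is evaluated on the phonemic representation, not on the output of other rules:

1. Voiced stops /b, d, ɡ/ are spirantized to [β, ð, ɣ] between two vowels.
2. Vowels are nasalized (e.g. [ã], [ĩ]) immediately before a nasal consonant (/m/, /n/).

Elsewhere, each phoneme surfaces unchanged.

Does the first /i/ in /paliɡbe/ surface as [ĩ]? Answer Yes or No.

No

/i/ (between /l/ and /ɡ/) is in the target of rule 2 but the environment (before a nasal consonant) is not met → [i].
The actual realization is [i], not [ĩ].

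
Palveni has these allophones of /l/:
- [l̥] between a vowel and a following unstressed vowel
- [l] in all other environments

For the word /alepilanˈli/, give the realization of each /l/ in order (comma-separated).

[l̥], [l̥], [l]

Occurrence 1 (position 2): between a vowel and a following unstressed vowel → [l̥].
Occurrence 2 (position 6): between a vowel and a following unstressed vowel → [l̥].
Occurrence 3 (position 9): no conditioning environment matches → elsewhere allophone [l].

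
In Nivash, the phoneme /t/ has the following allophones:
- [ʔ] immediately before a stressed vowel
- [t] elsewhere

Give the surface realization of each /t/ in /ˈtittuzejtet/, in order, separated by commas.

Occurrence 1 (position 1): immediately before a stressed vowel → [ʔ].
Occurrence 2 (position 3): no conditioning environment matches → elsewhere allophone [t].
Occurrence 3 (position 4): no conditioning environment matches → elsewhere allophone [t].
Occurrence 4 (position 9): no conditioning environment matches → elsewhere allophone [t].
Occurrence 5 (position 11): no conditioning environment matches → elsewhere allophone [t].

[ʔ], [t], [t], [t], [t]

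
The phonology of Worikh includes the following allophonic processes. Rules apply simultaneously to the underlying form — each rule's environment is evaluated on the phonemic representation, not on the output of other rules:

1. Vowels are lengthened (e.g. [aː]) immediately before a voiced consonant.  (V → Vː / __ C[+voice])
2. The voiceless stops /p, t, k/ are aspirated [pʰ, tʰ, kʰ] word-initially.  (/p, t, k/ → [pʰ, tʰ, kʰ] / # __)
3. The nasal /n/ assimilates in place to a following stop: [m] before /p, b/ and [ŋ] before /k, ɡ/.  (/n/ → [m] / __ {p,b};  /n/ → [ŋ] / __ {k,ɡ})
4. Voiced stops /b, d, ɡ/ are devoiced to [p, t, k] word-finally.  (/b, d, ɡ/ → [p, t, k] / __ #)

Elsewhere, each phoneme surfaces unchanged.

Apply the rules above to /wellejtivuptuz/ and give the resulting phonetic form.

Rule 1 applies to /e/ (between /w/ and /l/: before a voiced consonant) → [eː].
/e/ (between /l/ and /j/) occurs before a voiced consonant → [eː] by rule 1.
/t/ (between /j/ and /i/): rule 2 targets it, but not word-initially → unchanged [t].
/i/ meets the environment for rule 1 (before a voiced consonant) → [iː].
/u/ (between /v/ and /p/) is in the target of rule 1 but the environment (before a voiced consonant) is not met → [u].
/p/ (between /u/ and /t/) is in the target of rule 2 but the environment (word-initially) is not met → [p].
/t/ — between /p/ and /u/; rule 2 does not apply here → [t].
/u/ — between /t/ and /z/, before a voiced consonant — surfaces as [uː] (rule 1).

[weːlleːjtiːvuptuːz]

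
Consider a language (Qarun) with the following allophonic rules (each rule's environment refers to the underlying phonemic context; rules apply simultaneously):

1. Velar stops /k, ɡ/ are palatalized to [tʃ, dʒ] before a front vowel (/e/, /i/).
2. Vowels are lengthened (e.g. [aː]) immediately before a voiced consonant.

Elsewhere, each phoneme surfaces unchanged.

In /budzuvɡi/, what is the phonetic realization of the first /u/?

[uː]

/u/ (between /b/ and /d/) occurs before a voiced consonant → [uː] by rule 2.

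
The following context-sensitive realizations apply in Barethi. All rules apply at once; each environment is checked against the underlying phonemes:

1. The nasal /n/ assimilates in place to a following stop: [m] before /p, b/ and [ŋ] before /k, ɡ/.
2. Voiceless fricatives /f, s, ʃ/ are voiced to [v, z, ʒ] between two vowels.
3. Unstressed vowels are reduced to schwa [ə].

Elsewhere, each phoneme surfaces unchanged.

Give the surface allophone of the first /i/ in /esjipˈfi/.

[ə]

/i/ (between /j/ and /p/) occurs in an unstressed syllable → [ə] by rule 3.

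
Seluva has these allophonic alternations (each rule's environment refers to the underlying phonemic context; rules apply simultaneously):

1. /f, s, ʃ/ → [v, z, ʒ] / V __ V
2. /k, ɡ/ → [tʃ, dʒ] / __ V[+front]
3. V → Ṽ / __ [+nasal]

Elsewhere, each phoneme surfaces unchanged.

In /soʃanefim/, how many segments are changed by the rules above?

Segments that undergo a rule: /ʃ/ → [ʒ] (rule 1); /a/ → [ã] (rule 3); /f/ → [v] (rule 1); /i/ → [ĩ] (rule 3).
All other segments surface unchanged.

4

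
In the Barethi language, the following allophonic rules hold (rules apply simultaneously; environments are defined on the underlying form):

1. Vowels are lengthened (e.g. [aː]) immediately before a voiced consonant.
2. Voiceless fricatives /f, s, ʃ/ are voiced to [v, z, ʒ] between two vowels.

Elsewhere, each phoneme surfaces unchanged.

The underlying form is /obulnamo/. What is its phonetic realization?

/o/ — word-initial, before a voiced consonant — surfaces as [oː] (rule 1).
/b/ — not in any rule's target class → [b].
/u/ meets the environment for rule 1 (before a voiced consonant) → [uː].
/l/ (between /u/ and /n/): no rule targets it → [l].
/n/ stays [n].
/a/ meets the environment for rule 1 (before a voiced consonant) → [aː].
/m/ (between /a/ and /o/): no rule targets it → [m].
/o/ — word-final; rule 1 does not apply here → [o].

[oːbuːlnaːmo]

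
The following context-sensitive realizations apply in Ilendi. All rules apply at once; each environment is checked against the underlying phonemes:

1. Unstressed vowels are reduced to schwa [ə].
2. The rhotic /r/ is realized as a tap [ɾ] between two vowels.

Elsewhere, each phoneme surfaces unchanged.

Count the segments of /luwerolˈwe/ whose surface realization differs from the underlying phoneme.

4

Segments that undergo a rule: /u/ → [ə] (rule 1); /e/ → [ə] (rule 1); /r/ → [ɾ] (rule 2); /o/ → [ə] (rule 1).
All other segments surface unchanged.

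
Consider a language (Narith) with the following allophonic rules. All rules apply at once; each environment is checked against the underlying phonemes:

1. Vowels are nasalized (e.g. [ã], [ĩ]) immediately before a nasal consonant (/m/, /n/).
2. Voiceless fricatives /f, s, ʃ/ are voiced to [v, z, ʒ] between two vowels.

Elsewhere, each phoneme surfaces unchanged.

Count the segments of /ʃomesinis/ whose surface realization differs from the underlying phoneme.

Segments that undergo a rule: /o/ → [õ] (rule 1); /s/ → [z] (rule 2); /i/ → [ĩ] (rule 1).
All other segments surface unchanged.

3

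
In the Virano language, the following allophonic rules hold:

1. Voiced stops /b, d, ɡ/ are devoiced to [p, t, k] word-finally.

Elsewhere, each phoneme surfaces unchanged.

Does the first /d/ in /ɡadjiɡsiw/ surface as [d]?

/d/ (between /a/ and /j/) is in the target of rule 1 but the environment (word-finally) is not met → [d].
The actual realization is [d], which matches [d].

Yes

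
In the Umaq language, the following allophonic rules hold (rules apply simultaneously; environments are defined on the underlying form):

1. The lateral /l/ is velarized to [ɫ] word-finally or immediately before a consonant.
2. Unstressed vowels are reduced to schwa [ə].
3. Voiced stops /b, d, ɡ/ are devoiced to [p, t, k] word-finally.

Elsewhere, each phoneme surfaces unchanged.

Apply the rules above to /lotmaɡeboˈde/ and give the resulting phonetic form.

/l/ (word-initial) fails the environment for rule 1, so it stays [l].
Rule 2 applies to /o/ (between /l/ and /t/: in an unstressed syllable) → [ə].
/t/ (between /o/ and /m/): no rule targets it → [t].
/m/ — not in any rule's target class → [m].
Rule 2 applies to /a/ (between /m/ and /ɡ/: in an unstressed syllable) → [ə].
/ɡ/ — between /a/ and /e/; rule 3 does not apply here → [ɡ].
Rule 2 applies to /e/ (between /ɡ/ and /b/: in an unstressed syllable) → [ə].
/b/ (between /e/ and /o/) is in the target of rule 3 but the environment (word-finally) is not met → [b].
Rule 2 applies to /o/ (between /b/ and /d/: in an unstressed syllable) → [ə].
/d/ (between /o/ and /e/) is in the target of rule 3 but the environment (word-finally) is not met → [d].
/e/ — word-final; rule 2 does not apply here → [e].

[lətməɡəbəˈde]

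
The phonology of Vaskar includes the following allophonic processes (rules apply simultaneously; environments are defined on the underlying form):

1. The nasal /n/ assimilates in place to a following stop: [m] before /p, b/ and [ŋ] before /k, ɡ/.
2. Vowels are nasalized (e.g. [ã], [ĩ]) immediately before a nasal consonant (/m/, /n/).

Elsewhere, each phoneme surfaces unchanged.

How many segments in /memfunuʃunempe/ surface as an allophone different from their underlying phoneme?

4

Segments that undergo a rule: /e/ → [ẽ] (rule 2); /u/ → [ũ] (rule 2); /u/ → [ũ] (rule 2); /e/ → [ẽ] (rule 2).
All other segments surface unchanged.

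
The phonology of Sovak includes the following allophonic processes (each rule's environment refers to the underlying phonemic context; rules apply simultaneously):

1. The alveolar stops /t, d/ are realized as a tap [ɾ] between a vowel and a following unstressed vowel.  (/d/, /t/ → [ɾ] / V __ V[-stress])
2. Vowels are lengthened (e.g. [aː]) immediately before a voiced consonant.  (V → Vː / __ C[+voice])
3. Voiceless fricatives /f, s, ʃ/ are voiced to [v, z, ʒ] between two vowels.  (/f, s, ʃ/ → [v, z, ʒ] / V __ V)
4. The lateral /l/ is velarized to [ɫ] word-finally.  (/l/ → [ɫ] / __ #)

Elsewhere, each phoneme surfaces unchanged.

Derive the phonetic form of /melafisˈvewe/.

[meːlavisˈveːwe]

/e/ meets the environment for rule 2 (before a voiced consonant) → [eː].
/l/ — between /e/ and /a/; rule 4 does not apply here → [l].
/a/ (between /l/ and /f/) fails the environment for rule 2, so it stays [a].
/f/ — between /a/ and /i/, between two vowels — surfaces as [v] (rule 3).
/i/ — between /f/ and /s/; rule 2 does not apply here → [i].
/s/ (between /i/ and /v/) fails the environment for rule 3, so it stays [s].
Rule 2 applies to /e/ (between /v/ and /w/: before a voiced consonant) → [eː].
/e/ (word-final) is in the target of rule 2 but the environment (before a voiced consonant) is not met → [e].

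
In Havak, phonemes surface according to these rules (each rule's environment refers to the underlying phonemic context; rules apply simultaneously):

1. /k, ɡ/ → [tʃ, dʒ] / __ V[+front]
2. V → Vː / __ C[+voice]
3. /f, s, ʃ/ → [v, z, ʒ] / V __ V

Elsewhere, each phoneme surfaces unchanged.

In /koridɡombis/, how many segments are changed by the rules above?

Segments that undergo a rule: /o/ → [oː] (rule 2); /i/ → [iː] (rule 2); /o/ → [oː] (rule 2).
All other segments surface unchanged.

3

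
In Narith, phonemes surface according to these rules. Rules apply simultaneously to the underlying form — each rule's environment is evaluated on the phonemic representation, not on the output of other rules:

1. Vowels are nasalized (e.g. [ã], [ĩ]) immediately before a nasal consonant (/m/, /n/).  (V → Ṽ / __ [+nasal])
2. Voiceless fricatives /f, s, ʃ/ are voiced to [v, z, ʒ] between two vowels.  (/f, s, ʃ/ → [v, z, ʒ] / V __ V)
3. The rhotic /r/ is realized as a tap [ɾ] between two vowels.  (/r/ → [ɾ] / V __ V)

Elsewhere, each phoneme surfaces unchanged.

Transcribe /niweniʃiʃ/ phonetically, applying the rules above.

/n/ (word-initial) is unaffected → [n].
/i/ (between /n/ and /w/): rule 1 targets it, but not before a nasal consonant → unchanged [i].
/w/ (between /i/ and /e/): no rule targets it → [w].
/e/ (between /w/ and /n/) occurs before a nasal consonant → [ẽ] by rule 1.
/n/ stays [n].
/i/ — between /n/ and /ʃ/; rule 1 does not apply here → [i].
/ʃ/ (between /i/ and /i/): between two vowels, so rule 2 applies → [ʒ].
/i/ (between /ʃ/ and /ʃ/): rule 1 targets it, but not before a nasal consonant → unchanged [i].
/ʃ/ (word-final): rule 2 targets it, but not between two vowels → unchanged [ʃ].

[niwẽniʒiʃ]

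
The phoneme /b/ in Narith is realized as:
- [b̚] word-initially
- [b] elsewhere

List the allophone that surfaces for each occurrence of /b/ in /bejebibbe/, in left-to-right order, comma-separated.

Occurrence 1 (position 1): word-initially → [b̚].
Occurrence 2 (position 5): no conditioning environment matches → elsewhere allophone [b].
Occurrence 3 (position 7): no conditioning environment matches → elsewhere allophone [b].
Occurrence 4 (position 8): no conditioning environment matches → elsewhere allophone [b].

[b̚], [b], [b], [b]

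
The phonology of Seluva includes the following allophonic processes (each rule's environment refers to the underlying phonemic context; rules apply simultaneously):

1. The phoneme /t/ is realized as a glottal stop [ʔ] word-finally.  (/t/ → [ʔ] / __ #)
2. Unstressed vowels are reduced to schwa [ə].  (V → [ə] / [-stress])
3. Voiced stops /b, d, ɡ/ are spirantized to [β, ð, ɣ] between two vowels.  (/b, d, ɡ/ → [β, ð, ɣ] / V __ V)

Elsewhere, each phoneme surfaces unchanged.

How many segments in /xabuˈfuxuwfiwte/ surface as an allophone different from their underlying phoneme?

Segments that undergo a rule: /a/ → [ə] (rule 2); /b/ → [β] (rule 3); /u/ → [ə] (rule 2); /u/ → [ə] (rule 2); /i/ → [ə] (rule 2); /e/ → [ə] (rule 2).
All other segments surface unchanged.

6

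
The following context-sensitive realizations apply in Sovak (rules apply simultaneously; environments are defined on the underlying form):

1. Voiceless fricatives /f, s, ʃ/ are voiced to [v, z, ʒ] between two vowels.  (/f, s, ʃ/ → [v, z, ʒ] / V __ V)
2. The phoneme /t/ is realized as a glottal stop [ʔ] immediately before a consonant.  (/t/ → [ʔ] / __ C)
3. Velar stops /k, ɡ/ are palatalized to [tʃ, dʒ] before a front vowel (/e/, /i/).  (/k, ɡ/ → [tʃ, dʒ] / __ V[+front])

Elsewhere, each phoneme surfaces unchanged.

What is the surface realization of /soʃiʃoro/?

/s/ — word-initial; rule 1 does not apply here → [s].
/o/ — not in any rule's target class → [o].
Rule 1 applies to /ʃ/ (between /o/ and /i/: between two vowels) → [ʒ].
/i/ (between /ʃ/ and /ʃ/) is unaffected → [i].
/ʃ/ (between /i/ and /o/): between two vowels, so rule 1 applies → [ʒ].
/o/ — not in any rule's target class → [o].
/r/ (between /o/ and /o/) is unaffected → [r].
/o/ (word-final) is unaffected → [o].

[soʒiʒoro]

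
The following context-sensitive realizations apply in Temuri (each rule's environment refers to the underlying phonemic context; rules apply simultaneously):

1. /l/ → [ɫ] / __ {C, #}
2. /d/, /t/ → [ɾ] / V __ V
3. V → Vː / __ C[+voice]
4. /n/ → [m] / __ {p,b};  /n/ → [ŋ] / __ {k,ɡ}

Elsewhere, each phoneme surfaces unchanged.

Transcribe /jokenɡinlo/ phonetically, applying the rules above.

[jokeːŋɡiːnlo]

/o/ — between /j/ and /k/; rule 3 does not apply here → [o].
/e/ — between /k/ and /n/, before a voiced consonant — surfaces as [eː] (rule 3).
/n/ meets the environment for rule 4 (before a labial or velar stop) → [ŋ].
/i/ (between /ɡ/ and /n/): before a voiced consonant, so rule 3 applies → [iː].
/n/ — between /i/ and /l/; rule 4 does not apply here → [n].
/l/ (between /n/ and /o/): rule 1 targets it, but not word-finally or immediately before a consonant → unchanged [l].
/o/ — word-final; rule 3 does not apply here → [o].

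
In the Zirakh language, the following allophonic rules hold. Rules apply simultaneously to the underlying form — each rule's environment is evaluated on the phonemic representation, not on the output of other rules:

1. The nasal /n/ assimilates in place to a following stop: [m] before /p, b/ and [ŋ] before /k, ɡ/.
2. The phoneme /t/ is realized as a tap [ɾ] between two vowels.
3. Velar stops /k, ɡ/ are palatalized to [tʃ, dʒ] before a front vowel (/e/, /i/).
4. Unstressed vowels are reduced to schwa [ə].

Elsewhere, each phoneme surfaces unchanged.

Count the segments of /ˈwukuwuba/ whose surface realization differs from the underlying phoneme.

3

Segments that undergo a rule: /u/ → [ə] (rule 4); /u/ → [ə] (rule 4); /a/ → [ə] (rule 4).
All other segments surface unchanged.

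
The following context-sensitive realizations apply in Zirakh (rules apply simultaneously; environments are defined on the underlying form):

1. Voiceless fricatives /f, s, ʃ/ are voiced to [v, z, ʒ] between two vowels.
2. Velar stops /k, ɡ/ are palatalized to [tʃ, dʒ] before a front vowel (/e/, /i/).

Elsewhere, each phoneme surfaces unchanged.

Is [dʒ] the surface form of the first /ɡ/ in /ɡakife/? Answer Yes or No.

No

/ɡ/ (word-initial): rule 2 targets it, but not before a front vowel → unchanged [ɡ].
The actual realization is [ɡ], not [dʒ].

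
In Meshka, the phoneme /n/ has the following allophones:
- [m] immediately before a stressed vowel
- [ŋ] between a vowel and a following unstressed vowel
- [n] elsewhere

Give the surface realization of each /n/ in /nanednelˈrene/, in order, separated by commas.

[n], [ŋ], [n], [ŋ]

Occurrence 1 (position 1): no conditioning environment matches → elsewhere allophone [n].
Occurrence 2 (position 3): between a vowel and a following unstressed vowel → [ŋ].
Occurrence 3 (position 6): no conditioning environment matches → elsewhere allophone [n].
Occurrence 4 (position 11): between a vowel and a following unstressed vowel → [ŋ].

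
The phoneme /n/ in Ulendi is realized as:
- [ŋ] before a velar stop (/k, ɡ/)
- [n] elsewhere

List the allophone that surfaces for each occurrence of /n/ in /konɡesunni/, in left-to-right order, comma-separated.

Occurrence 1 (position 3): before a velar stop → [ŋ].
Occurrence 2 (position 8): no conditioning environment matches → elsewhere allophone [n].
Occurrence 3 (position 9): no conditioning environment matches → elsewhere allophone [n].

[ŋ], [n], [n]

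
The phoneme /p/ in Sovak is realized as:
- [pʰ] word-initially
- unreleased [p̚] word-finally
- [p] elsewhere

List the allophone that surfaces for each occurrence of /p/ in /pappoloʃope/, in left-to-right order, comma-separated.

Occurrence 1 (position 1): word-initially → [pʰ].
Occurrence 2 (position 3): no conditioning environment matches → elsewhere allophone [p].
Occurrence 3 (position 4): no conditioning environment matches → elsewhere allophone [p].
Occurrence 4 (position 10): no conditioning environment matches → elsewhere allophone [p].

[pʰ], [p], [p], [p]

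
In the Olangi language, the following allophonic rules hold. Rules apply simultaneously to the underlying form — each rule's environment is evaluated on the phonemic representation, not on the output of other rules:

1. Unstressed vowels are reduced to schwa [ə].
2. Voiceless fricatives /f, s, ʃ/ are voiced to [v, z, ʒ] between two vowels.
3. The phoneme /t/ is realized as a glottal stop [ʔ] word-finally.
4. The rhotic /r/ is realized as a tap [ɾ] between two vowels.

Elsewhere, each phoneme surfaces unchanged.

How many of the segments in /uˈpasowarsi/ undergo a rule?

5

Segments that undergo a rule: /u/ → [ə] (rule 1); /s/ → [z] (rule 2); /o/ → [ə] (rule 1); /a/ → [ə] (rule 1); /i/ → [ə] (rule 1).
All other segments surface unchanged.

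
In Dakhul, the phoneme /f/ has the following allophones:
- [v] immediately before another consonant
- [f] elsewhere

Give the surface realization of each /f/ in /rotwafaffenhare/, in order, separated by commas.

Occurrence 1 (position 6): no conditioning environment matches → elsewhere allophone [f].
Occurrence 2 (position 8): immediately before another consonant → [v].
Occurrence 3 (position 9): no conditioning environment matches → elsewhere allophone [f].

[f], [v], [f]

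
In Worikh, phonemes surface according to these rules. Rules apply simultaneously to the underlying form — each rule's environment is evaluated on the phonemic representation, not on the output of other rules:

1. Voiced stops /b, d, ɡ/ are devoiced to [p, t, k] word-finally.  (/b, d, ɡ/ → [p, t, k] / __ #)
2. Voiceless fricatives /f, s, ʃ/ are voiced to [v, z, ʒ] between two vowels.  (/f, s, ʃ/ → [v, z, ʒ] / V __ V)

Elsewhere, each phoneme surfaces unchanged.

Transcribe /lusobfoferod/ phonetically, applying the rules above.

[luzobfoverot]

/l/ (word-initial) is unaffected → [l].
/u/ stays [u].
/s/ meets the environment for rule 2 (between two vowels) → [z].
/o/ stays [o].
/b/ (between /o/ and /f/) is in the target of rule 1 but the environment (word-finally) is not met → [b].
/f/ (between /b/ and /o/) is in the target of rule 2 but the environment (between two vowels) is not met → [f].
/o/ (between /f/ and /f/): no rule targets it → [o].
/f/ (between /o/ and /e/) occurs between two vowels → [v] by rule 2.
/e/ — not in any rule's target class → [e].
/r/ (between /e/ and /o/): no rule targets it → [r].
/o/ (between /r/ and /d/): no rule targets it → [o].
/d/ (word-final): word-finally, so rule 1 applies → [t].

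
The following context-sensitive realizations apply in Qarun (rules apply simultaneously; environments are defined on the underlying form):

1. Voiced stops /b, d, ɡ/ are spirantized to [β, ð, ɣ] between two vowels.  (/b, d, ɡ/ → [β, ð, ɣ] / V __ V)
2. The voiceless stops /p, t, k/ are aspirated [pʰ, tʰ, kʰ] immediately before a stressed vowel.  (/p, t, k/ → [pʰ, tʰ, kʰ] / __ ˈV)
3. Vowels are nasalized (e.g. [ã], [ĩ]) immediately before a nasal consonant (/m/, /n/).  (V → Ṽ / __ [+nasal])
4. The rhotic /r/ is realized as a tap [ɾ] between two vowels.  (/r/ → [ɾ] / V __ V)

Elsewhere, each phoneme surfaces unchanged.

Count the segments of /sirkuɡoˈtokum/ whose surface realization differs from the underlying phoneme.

Segments that undergo a rule: /ɡ/ → [ɣ] (rule 1); /t/ → [tʰ] (rule 2); /u/ → [ũ] (rule 3).
All other segments surface unchanged.

3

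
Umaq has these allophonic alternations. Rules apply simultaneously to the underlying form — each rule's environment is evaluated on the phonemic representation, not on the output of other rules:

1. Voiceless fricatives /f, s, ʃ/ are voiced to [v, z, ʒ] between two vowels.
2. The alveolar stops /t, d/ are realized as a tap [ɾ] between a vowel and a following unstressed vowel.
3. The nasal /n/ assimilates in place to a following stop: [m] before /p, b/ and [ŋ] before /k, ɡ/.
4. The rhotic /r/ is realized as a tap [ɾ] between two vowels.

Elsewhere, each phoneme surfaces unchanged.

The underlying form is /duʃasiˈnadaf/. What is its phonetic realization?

[duʒaziˈnaɾaf]

/d/ — word-initial; rule 2 does not apply here → [d].
/ʃ/ (between /u/ and /a/): between two vowels, so rule 1 applies → [ʒ].
/s/ (between /a/ and /i/) occurs between two vowels → [z] by rule 1.
/n/ — between /i/ and /a/; rule 3 does not apply here → [n].
/d/ (between /a/ and /a/) occurs between a vowel and a following unstressed vowel → [ɾ] by rule 2.
/f/ (word-final) is in the target of rule 1 but the environment (between two vowels) is not met → [f].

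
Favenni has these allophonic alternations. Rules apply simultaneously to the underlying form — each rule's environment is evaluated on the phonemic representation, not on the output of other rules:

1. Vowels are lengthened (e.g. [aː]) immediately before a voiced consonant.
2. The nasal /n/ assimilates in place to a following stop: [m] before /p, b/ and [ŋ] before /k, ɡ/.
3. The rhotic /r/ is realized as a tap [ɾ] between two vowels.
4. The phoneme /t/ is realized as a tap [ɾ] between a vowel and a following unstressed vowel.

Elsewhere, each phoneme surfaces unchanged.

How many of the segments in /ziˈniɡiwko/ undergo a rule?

3

Segments that undergo a rule: /i/ → [iː] (rule 1); /i/ → [iː] (rule 1); /i/ → [iː] (rule 1).
All other segments surface unchanged.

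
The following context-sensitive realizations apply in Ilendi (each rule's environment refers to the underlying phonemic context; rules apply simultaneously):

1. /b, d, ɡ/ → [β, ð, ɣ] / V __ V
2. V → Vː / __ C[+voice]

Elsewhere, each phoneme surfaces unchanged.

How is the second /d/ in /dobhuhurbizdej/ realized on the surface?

[d]

/d/ (between /z/ and /e/) fails the environment for rule 1, so it stays [d].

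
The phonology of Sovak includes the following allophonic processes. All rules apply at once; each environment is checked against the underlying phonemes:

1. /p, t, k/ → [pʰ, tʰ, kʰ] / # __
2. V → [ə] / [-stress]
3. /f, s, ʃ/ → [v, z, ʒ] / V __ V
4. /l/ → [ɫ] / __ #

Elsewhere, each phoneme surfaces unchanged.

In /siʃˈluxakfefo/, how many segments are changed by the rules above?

Segments that undergo a rule: /i/ → [ə] (rule 2); /a/ → [ə] (rule 2); /e/ → [ə] (rule 2); /f/ → [v] (rule 3); /o/ → [ə] (rule 2).
All other segments surface unchanged.

5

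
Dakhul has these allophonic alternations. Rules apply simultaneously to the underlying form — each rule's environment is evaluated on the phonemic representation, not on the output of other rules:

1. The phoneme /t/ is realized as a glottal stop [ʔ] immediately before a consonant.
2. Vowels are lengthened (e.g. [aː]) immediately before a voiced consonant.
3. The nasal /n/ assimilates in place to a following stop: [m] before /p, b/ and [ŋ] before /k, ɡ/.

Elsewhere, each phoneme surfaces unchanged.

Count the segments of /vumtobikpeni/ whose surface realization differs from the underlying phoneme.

Segments that undergo a rule: /u/ → [uː] (rule 2); /o/ → [oː] (rule 2); /e/ → [eː] (rule 2).
All other segments surface unchanged.

3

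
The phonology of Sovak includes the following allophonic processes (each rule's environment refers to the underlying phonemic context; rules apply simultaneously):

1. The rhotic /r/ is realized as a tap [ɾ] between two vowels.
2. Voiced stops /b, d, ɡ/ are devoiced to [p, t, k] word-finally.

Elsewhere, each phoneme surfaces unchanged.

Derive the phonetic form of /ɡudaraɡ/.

/ɡ/ — word-initial; rule 2 does not apply here → [ɡ].
/u/ (between /ɡ/ and /d/) is unaffected → [u].
/d/ — between /u/ and /a/; rule 2 does not apply here → [d].
/a/ — not in any rule's target class → [a].
/r/ (between /a/ and /a/) occurs between two vowels → [ɾ] by rule 1.
/a/ stays [a].
Rule 2 applies to /ɡ/ (word-final: word-finally) → [k].

[ɡudaɾak]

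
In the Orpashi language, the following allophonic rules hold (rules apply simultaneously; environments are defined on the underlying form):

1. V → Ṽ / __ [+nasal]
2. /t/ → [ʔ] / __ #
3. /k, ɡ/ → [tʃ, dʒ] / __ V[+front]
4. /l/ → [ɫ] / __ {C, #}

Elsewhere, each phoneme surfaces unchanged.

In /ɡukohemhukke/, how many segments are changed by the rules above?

2

Segments that undergo a rule: /e/ → [ẽ] (rule 1); /k/ → [tʃ] (rule 3).
All other segments surface unchanged.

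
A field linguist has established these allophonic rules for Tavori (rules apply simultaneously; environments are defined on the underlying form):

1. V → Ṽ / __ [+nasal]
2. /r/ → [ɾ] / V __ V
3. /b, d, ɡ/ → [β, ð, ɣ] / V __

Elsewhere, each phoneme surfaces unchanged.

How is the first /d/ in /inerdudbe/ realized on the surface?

/d/ (between /r/ and /u/): rule 3 targets it, but not immediately after a vowel → unchanged [d].

[d]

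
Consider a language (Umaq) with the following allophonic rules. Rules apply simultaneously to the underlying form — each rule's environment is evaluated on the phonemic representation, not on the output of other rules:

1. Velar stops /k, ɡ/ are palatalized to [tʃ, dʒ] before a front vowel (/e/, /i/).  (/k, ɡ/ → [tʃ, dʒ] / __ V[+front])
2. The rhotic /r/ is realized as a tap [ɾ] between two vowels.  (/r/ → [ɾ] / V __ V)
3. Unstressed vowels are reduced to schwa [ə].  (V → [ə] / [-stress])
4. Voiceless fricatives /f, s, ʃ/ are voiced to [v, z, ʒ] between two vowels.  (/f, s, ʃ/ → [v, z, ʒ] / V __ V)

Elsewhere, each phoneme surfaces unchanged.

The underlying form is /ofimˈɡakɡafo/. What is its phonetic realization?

[əvəmˈɡakɡəvə]

/o/ (word-initial): in an unstressed syllable, so rule 3 applies → [ə].
/f/ (between /o/ and /i/): between two vowels, so rule 4 applies → [v].
/i/ (between /f/ and /m/): in an unstressed syllable, so rule 3 applies → [ə].
/m/ — not in any rule's target class → [m].
/ɡ/ — between /m/ and /a/; rule 1 does not apply here → [ɡ].
/a/ — between /ɡ/ and /k/; rule 3 does not apply here → [a].
/k/ (between /a/ and /ɡ/) fails the environment for rule 1, so it stays [k].
/ɡ/ (between /k/ and /a/) fails the environment for rule 1, so it stays [ɡ].
/a/ (between /ɡ/ and /f/): in an unstressed syllable, so rule 3 applies → [ə].
Rule 4 applies to /f/ (between /a/ and /o/: between two vowels) → [v].
/o/ (word-final): in an unstressed syllable, so rule 3 applies → [ə].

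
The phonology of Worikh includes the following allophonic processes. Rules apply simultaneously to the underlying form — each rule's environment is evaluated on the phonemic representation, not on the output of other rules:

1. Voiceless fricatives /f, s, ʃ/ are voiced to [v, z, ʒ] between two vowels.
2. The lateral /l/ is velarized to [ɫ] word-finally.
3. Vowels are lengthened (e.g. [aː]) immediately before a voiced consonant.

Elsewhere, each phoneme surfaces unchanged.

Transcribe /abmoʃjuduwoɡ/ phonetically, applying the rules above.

[aːbmoʃjuːduːwoːɡ]

/a/ (word-initial): before a voiced consonant, so rule 3 applies → [aː].
/o/ (between /m/ and /ʃ/) is in the target of rule 3 but the environment (before a voiced consonant) is not met → [o].
/ʃ/ (between /o/ and /j/) is in the target of rule 1 but the environment (between two vowels) is not met → [ʃ].
/u/ meets the environment for rule 3 (before a voiced consonant) → [uː].
/u/ (between /d/ and /w/) occurs before a voiced consonant → [uː] by rule 3.
/o/ (between /w/ and /ɡ/): before a voiced consonant, so rule 3 applies → [oː].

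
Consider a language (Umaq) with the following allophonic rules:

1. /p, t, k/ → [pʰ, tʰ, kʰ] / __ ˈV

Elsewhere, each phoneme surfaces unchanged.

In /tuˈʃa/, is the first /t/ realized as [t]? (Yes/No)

Yes

/t/ (word-initial): rule 1 targets it, but not immediately before a stressed vowel → unchanged [t].
The actual realization is [t], which matches [t].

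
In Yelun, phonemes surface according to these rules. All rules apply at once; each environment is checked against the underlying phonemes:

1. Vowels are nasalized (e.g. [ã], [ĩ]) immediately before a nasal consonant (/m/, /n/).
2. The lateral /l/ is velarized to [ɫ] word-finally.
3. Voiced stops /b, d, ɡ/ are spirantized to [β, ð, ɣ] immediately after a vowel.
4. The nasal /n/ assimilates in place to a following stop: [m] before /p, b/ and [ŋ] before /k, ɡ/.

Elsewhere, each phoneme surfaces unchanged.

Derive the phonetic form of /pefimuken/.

[pefĩmukẽn]

/p/ (word-initial): no rule targets it → [p].
/e/ (between /p/ and /f/) fails the environment for rule 1, so it stays [e].
/f/ (between /e/ and /i/) is unaffected → [f].
/i/ (between /f/ and /m/): before a nasal consonant, so rule 1 applies → [ĩ].
/m/ (between /i/ and /u/): no rule targets it → [m].
/u/ (between /m/ and /k/): rule 1 targets it, but not before a nasal consonant → unchanged [u].
/k/ stays [k].
/e/ (between /k/ and /n/) occurs before a nasal consonant → [ẽ] by rule 1.
/n/ — word-final; rule 4 does not apply here → [n].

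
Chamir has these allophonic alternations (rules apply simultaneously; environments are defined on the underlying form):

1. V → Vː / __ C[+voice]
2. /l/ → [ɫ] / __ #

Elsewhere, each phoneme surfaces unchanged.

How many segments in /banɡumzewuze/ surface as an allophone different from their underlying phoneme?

Segments that undergo a rule: /a/ → [aː] (rule 1); /u/ → [uː] (rule 1); /e/ → [eː] (rule 1); /u/ → [uː] (rule 1).
All other segments surface unchanged.

4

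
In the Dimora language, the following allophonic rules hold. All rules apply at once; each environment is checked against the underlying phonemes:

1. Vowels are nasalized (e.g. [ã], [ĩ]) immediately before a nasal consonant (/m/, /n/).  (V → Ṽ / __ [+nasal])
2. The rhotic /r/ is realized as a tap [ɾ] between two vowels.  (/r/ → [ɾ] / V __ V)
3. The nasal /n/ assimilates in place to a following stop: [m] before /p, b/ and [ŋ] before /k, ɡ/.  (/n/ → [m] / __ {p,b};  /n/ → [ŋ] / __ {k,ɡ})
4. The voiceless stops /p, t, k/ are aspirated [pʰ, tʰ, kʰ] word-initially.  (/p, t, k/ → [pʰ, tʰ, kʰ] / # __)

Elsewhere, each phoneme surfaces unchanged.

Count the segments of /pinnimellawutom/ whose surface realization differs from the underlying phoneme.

Segments that undergo a rule: /p/ → [pʰ] (rule 4); /i/ → [ĩ] (rule 1); /i/ → [ĩ] (rule 1); /o/ → [õ] (rule 1).
All other segments surface unchanged.

4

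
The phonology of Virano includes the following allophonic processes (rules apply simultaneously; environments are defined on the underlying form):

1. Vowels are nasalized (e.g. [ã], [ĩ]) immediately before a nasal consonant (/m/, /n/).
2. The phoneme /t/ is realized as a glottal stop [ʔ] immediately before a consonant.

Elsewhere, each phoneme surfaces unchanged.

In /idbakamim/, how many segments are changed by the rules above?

2

Segments that undergo a rule: /a/ → [ã] (rule 1); /i/ → [ĩ] (rule 1).
All other segments surface unchanged.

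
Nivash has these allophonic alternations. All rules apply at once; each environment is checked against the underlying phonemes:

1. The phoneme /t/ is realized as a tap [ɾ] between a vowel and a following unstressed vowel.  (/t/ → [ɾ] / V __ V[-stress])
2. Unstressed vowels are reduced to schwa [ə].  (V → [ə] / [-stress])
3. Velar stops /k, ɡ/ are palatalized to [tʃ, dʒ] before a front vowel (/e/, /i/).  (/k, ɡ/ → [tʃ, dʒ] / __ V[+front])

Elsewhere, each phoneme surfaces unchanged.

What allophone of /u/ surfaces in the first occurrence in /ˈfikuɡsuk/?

[ə]

/u/ (between /k/ and /ɡ/): in an unstressed syllable, so rule 2 applies → [ə].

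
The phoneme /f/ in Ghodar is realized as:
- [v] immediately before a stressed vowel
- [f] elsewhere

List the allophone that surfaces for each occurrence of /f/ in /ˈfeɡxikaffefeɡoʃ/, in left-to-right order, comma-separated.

[v], [f], [f], [f]

Occurrence 1 (position 1): immediately before a stressed vowel → [v].
Occurrence 2 (position 8): no conditioning environment matches → elsewhere allophone [f].
Occurrence 3 (position 9): no conditioning environment matches → elsewhere allophone [f].
Occurrence 4 (position 11): no conditioning environment matches → elsewhere allophone [f].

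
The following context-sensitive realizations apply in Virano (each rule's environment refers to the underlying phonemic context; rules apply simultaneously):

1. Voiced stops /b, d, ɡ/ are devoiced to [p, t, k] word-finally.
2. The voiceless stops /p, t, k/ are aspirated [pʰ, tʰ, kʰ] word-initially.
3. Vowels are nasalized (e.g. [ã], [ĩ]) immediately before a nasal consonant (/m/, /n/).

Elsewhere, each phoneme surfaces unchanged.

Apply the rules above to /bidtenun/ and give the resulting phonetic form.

/b/ (word-initial) fails the environment for rule 1, so it stays [b].
/i/ (between /b/ and /d/) is in the target of rule 3 but the environment (before a nasal consonant) is not met → [i].
/d/ (between /i/ and /t/): rule 1 targets it, but not word-finally → unchanged [d].
/t/ (between /d/ and /e/) fails the environment for rule 2, so it stays [t].
/e/ (between /t/ and /n/) occurs before a nasal consonant → [ẽ] by rule 3.
/n/ (between /e/ and /u/) is unaffected → [n].
/u/ — between /n/ and /n/, before a nasal consonant — surfaces as [ũ] (rule 3).
/n/ stays [n].

[bidtẽnũn]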